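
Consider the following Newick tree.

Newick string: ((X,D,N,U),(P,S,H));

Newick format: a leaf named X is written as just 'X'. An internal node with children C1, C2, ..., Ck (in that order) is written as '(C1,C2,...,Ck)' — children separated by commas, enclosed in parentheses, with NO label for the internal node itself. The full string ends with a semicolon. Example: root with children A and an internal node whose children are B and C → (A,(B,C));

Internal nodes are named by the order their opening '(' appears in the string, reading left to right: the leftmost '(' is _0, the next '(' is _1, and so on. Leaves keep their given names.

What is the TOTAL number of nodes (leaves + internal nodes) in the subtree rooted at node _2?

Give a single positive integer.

Answer: 4

Derivation:
Newick: ((X,D,N,U),(P,S,H));
Locate _2: it is the '(' at position 11 (the 3rd '(' reading left to right).
Query: subtree rooted at _2
_2: subtree_size = 1 + 3
  P: subtree_size = 1 + 0
  S: subtree_size = 1 + 0
  H: subtree_size = 1 + 0
Total subtree size of _2: 4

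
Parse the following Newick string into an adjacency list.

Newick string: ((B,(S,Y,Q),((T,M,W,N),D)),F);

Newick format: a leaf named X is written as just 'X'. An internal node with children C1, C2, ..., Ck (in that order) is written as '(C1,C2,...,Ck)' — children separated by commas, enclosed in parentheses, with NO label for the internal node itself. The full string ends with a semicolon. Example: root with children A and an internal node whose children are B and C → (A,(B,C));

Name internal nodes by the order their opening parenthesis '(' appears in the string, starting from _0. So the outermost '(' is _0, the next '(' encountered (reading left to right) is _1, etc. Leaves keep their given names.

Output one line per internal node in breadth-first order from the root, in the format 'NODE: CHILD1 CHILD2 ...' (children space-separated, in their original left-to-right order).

Input: ((B,(S,Y,Q),((T,M,W,N),D)),F);
Scanning left-to-right, naming '(' by encounter order:
  pos 0: '(' -> open internal node _0 (depth 1)
  pos 1: '(' -> open internal node _1 (depth 2)
  pos 4: '(' -> open internal node _2 (depth 3)
  pos 10: ')' -> close internal node _2 (now at depth 2)
  pos 12: '(' -> open internal node _3 (depth 3)
  pos 13: '(' -> open internal node _4 (depth 4)
  pos 21: ')' -> close internal node _4 (now at depth 3)
  pos 24: ')' -> close internal node _3 (now at depth 2)
  pos 25: ')' -> close internal node _1 (now at depth 1)
  pos 28: ')' -> close internal node _0 (now at depth 0)
Total internal nodes: 5
BFS adjacency from root:
  _0: _1 F
  _1: B _2 _3
  _2: S Y Q
  _3: _4 D
  _4: T M W N

Answer: _0: _1 F
_1: B _2 _3
_2: S Y Q
_3: _4 D
_4: T M W N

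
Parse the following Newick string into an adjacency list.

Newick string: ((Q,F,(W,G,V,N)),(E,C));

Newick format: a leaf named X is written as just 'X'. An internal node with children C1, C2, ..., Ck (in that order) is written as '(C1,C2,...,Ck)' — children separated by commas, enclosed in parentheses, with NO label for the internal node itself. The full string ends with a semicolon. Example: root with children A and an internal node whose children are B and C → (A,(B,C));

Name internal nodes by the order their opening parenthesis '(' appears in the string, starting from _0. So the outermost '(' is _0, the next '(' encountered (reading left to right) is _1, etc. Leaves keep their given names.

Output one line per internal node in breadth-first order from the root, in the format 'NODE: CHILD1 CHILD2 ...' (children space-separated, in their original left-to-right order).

Input: ((Q,F,(W,G,V,N)),(E,C));
Scanning left-to-right, naming '(' by encounter order:
  pos 0: '(' -> open internal node _0 (depth 1)
  pos 1: '(' -> open internal node _1 (depth 2)
  pos 6: '(' -> open internal node _2 (depth 3)
  pos 14: ')' -> close internal node _2 (now at depth 2)
  pos 15: ')' -> close internal node _1 (now at depth 1)
  pos 17: '(' -> open internal node _3 (depth 2)
  pos 21: ')' -> close internal node _3 (now at depth 1)
  pos 22: ')' -> close internal node _0 (now at depth 0)
Total internal nodes: 4
BFS adjacency from root:
  _0: _1 _3
  _1: Q F _2
  _3: E C
  _2: W G V N

Answer: _0: _1 _3
_1: Q F _2
_3: E C
_2: W G V N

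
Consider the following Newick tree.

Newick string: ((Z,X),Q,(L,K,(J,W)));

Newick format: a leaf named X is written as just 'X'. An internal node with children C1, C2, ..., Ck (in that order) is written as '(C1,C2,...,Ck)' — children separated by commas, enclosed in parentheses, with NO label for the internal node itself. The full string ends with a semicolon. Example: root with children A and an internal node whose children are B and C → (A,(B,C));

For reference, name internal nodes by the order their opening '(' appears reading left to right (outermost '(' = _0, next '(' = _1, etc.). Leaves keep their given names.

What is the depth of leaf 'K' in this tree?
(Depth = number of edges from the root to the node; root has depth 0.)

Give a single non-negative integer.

Newick: ((Z,X),Q,(L,K,(J,W)));
Naming internals by '(' encounter order: outermost '(' = _0, next = _1, ...
Query node: K
Path from root: _0 -> _2 -> K
Depth of K: 2 (number of edges from root)

Answer: 2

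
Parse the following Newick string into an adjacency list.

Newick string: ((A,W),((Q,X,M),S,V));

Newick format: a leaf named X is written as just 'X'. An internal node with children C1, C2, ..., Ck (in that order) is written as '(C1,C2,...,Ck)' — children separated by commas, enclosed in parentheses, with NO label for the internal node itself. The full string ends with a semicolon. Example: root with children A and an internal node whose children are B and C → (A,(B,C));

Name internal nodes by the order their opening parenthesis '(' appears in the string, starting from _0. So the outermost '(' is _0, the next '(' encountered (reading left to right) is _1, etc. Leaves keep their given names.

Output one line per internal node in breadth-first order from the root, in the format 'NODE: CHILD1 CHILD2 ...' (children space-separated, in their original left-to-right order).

Answer: _0: _1 _2
_1: A W
_2: _3 S V
_3: Q X M

Derivation:
Input: ((A,W),((Q,X,M),S,V));
Scanning left-to-right, naming '(' by encounter order:
  pos 0: '(' -> open internal node _0 (depth 1)
  pos 1: '(' -> open internal node _1 (depth 2)
  pos 5: ')' -> close internal node _1 (now at depth 1)
  pos 7: '(' -> open internal node _2 (depth 2)
  pos 8: '(' -> open internal node _3 (depth 3)
  pos 14: ')' -> close internal node _3 (now at depth 2)
  pos 19: ')' -> close internal node _2 (now at depth 1)
  pos 20: ')' -> close internal node _0 (now at depth 0)
Total internal nodes: 4
BFS adjacency from root:
  _0: _1 _2
  _1: A W
  _2: _3 S V
  _3: Q X M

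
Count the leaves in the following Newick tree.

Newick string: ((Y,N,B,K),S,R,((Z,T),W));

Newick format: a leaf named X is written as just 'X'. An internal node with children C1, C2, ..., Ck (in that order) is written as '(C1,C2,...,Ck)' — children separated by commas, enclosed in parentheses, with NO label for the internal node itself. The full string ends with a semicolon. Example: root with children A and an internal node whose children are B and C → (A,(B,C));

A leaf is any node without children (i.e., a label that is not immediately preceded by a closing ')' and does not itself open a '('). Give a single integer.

Answer: 9

Derivation:
Newick: ((Y,N,B,K),S,R,((Z,T),W));
Scan left-to-right; a leaf is any maximal label run not followed by '(':
  pos 2: leaf 'Y' → count = 1
  pos 4: leaf 'N' → count = 2
  pos 6: leaf 'B' → count = 3
  pos 8: leaf 'K' → count = 4
  pos 11: leaf 'S' → count = 5
  pos 13: leaf 'R' → count = 6
  pos 17: leaf 'Z' → count = 7
  pos 19: leaf 'T' → count = 8
  pos 22: leaf 'W' → count = 9
Total leaves: 9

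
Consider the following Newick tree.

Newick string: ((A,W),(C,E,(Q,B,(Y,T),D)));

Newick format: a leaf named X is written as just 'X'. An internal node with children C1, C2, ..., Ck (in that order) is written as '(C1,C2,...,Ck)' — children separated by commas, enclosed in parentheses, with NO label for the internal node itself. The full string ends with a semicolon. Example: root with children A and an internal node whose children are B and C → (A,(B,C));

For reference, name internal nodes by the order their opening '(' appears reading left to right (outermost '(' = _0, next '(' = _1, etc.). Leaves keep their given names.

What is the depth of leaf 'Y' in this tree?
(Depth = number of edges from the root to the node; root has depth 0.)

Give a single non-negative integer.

Newick: ((A,W),(C,E,(Q,B,(Y,T),D)));
Naming internals by '(' encounter order: outermost '(' = _0, next = _1, ...
Query node: Y
Path from root: _0 -> _2 -> _3 -> _4 -> Y
Depth of Y: 4 (number of edges from root)

Answer: 4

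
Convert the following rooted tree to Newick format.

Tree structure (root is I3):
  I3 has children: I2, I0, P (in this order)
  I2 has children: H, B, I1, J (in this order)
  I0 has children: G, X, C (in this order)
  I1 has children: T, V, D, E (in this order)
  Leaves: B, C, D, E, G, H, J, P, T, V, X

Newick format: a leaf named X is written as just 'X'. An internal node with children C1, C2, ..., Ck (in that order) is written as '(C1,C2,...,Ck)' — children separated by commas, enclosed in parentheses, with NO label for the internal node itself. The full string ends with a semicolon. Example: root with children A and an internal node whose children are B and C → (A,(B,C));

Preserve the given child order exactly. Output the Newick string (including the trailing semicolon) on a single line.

internal I3 with children ['I2', 'I0', 'P']
  internal I2 with children ['H', 'B', 'I1', 'J']
    leaf 'H' → 'H'
    leaf 'B' → 'B'
    internal I1 with children ['T', 'V', 'D', 'E']
      leaf 'T' → 'T'
      leaf 'V' → 'V'
      leaf 'D' → 'D'
      leaf 'E' → 'E'
    → '(T,V,D,E)'
    leaf 'J' → 'J'
  → '(H,B,(T,V,D,E),J)'
  internal I0 with children ['G', 'X', 'C']
    leaf 'G' → 'G'
    leaf 'X' → 'X'
    leaf 'C' → 'C'
  → '(G,X,C)'
  leaf 'P' → 'P'
→ '((H,B,(T,V,D,E),J),(G,X,C),P)'
Final: ((H,B,(T,V,D,E),J),(G,X,C),P);

Answer: ((H,B,(T,V,D,E),J),(G,X,C),P);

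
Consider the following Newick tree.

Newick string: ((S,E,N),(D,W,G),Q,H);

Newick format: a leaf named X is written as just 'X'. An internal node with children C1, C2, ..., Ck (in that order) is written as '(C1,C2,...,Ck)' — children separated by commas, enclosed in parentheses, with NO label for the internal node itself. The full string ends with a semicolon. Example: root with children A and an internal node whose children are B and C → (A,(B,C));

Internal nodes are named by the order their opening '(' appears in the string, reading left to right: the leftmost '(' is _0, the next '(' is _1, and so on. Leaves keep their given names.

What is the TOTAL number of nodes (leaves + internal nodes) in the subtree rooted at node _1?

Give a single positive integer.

Newick: ((S,E,N),(D,W,G),Q,H);
Locate _1: it is the '(' at position 1 (the 2nd '(' reading left to right).
Query: subtree rooted at _1
_1: subtree_size = 1 + 3
  S: subtree_size = 1 + 0
  E: subtree_size = 1 + 0
  N: subtree_size = 1 + 0
Total subtree size of _1: 4

Answer: 4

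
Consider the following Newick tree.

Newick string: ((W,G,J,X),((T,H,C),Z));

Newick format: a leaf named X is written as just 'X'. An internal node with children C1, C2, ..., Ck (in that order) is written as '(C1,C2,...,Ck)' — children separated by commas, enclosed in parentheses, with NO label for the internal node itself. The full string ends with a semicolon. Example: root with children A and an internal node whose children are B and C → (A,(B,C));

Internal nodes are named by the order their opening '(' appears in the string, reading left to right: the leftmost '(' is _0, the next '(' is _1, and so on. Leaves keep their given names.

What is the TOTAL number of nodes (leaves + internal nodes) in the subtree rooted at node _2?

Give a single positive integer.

Answer: 6

Derivation:
Newick: ((W,G,J,X),((T,H,C),Z));
Locate _2: it is the '(' at position 11 (the 3rd '(' reading left to right).
Query: subtree rooted at _2
_2: subtree_size = 1 + 5
  _3: subtree_size = 1 + 3
    T: subtree_size = 1 + 0
    H: subtree_size = 1 + 0
    C: subtree_size = 1 + 0
  Z: subtree_size = 1 + 0
Total subtree size of _2: 6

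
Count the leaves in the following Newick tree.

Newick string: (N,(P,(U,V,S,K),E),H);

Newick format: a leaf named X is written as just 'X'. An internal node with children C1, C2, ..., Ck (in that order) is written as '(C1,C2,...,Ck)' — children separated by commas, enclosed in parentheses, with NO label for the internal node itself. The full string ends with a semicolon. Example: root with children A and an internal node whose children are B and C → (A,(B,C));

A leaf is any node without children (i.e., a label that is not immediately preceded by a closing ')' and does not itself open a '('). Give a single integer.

Answer: 8

Derivation:
Newick: (N,(P,(U,V,S,K),E),H);
Scan left-to-right; a leaf is any maximal label run not followed by '(':
  pos 1: leaf 'N' → count = 1
  pos 4: leaf 'P' → count = 2
  pos 7: leaf 'U' → count = 3
  pos 9: leaf 'V' → count = 4
  pos 11: leaf 'S' → count = 5
  pos 13: leaf 'K' → count = 6
  pos 16: leaf 'E' → count = 7
  pos 19: leaf 'H' → count = 8
Total leaves: 8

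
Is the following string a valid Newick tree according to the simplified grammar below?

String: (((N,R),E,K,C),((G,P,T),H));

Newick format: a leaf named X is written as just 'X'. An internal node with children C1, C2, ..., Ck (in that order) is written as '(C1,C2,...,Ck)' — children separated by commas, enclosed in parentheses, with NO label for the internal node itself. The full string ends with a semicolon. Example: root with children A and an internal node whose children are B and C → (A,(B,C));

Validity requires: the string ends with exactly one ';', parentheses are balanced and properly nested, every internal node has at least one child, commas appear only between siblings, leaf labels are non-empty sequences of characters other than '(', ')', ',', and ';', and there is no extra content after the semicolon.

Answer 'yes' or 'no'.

Answer: yes

Derivation:
Input: (((N,R),E,K,C),((G,P,T),H));
Paren balance: 5 '(' vs 5 ')' OK
Ends with single ';': True
Full parse: OK
Valid: True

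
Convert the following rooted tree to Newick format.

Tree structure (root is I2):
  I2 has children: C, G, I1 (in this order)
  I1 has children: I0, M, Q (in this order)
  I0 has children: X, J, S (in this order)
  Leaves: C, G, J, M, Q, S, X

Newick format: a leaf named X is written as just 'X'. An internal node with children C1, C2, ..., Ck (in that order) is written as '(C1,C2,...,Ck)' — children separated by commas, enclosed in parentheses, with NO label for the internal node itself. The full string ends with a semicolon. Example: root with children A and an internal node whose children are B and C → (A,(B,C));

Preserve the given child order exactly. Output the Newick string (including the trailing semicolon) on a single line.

Answer: (C,G,((X,J,S),M,Q));

Derivation:
internal I2 with children ['C', 'G', 'I1']
  leaf 'C' → 'C'
  leaf 'G' → 'G'
  internal I1 with children ['I0', 'M', 'Q']
    internal I0 with children ['X', 'J', 'S']
      leaf 'X' → 'X'
      leaf 'J' → 'J'
      leaf 'S' → 'S'
    → '(X,J,S)'
    leaf 'M' → 'M'
    leaf 'Q' → 'Q'
  → '((X,J,S),M,Q)'
→ '(C,G,((X,J,S),M,Q))'
Final: (C,G,((X,J,S),M,Q));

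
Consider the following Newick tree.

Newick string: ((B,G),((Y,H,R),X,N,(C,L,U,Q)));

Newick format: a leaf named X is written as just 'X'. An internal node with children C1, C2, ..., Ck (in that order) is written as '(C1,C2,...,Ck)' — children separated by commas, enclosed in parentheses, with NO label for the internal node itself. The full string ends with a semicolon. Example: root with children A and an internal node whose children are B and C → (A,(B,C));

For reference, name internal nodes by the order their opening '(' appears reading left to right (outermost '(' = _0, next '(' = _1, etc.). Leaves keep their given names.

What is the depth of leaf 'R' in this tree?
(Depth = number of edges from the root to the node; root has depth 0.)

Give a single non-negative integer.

Answer: 3

Derivation:
Newick: ((B,G),((Y,H,R),X,N,(C,L,U,Q)));
Naming internals by '(' encounter order: outermost '(' = _0, next = _1, ...
Query node: R
Path from root: _0 -> _2 -> _3 -> R
Depth of R: 3 (number of edges from root)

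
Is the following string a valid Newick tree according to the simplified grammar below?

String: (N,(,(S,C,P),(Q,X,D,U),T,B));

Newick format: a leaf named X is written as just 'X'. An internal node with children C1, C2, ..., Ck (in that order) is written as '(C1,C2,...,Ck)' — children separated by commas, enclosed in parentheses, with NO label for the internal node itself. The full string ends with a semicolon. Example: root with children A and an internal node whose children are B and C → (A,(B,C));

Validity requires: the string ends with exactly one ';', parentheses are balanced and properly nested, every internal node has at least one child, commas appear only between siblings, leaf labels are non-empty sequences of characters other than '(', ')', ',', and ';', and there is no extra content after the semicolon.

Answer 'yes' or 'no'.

Input: (N,(,(S,C,P),(Q,X,D,U),T,B));
Paren balance: 4 '(' vs 4 ')' OK
Ends with single ';': True
Full parse: FAILS (empty leaf label at pos 4)
Valid: False

Answer: no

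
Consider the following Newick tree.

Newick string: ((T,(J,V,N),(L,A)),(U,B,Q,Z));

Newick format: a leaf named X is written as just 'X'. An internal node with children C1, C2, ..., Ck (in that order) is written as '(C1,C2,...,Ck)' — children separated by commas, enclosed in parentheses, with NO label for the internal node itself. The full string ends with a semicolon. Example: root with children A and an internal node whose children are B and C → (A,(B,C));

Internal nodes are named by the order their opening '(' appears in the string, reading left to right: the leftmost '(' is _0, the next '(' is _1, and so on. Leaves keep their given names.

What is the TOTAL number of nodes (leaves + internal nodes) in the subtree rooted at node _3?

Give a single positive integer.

Newick: ((T,(J,V,N),(L,A)),(U,B,Q,Z));
Locate _3: it is the '(' at position 12 (the 4th '(' reading left to right).
Query: subtree rooted at _3
_3: subtree_size = 1 + 2
  L: subtree_size = 1 + 0
  A: subtree_size = 1 + 0
Total subtree size of _3: 3

Answer: 3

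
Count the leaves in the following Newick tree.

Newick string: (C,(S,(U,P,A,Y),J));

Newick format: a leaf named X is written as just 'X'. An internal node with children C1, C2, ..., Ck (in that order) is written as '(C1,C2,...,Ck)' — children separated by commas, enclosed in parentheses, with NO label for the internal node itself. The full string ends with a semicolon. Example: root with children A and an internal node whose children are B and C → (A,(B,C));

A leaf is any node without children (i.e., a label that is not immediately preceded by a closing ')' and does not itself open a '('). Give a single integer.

Answer: 7

Derivation:
Newick: (C,(S,(U,P,A,Y),J));
Scan left-to-right; a leaf is any maximal label run not followed by '(':
  pos 1: leaf 'C' → count = 1
  pos 4: leaf 'S' → count = 2
  pos 7: leaf 'U' → count = 3
  pos 9: leaf 'P' → count = 4
  pos 11: leaf 'A' → count = 5
  pos 13: leaf 'Y' → count = 6
  pos 16: leaf 'J' → count = 7
Total leaves: 7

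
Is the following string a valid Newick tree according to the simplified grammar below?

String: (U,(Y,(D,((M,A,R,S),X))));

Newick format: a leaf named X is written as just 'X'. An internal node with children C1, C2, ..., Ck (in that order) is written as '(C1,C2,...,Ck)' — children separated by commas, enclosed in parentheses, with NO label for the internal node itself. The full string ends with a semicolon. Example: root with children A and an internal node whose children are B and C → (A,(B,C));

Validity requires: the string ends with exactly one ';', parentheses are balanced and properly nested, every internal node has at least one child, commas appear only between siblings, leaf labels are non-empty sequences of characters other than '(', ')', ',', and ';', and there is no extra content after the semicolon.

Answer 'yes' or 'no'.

Answer: yes

Derivation:
Input: (U,(Y,(D,((M,A,R,S),X))));
Paren balance: 5 '(' vs 5 ')' OK
Ends with single ';': True
Full parse: OK
Valid: True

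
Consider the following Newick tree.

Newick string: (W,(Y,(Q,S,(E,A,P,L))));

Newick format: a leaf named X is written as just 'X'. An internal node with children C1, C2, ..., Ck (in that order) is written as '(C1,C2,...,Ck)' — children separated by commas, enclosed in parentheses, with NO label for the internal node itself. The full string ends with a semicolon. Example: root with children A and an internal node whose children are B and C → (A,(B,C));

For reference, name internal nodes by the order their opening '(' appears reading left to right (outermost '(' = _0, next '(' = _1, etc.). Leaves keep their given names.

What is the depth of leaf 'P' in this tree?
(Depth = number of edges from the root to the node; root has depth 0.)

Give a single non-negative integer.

Newick: (W,(Y,(Q,S,(E,A,P,L))));
Naming internals by '(' encounter order: outermost '(' = _0, next = _1, ...
Query node: P
Path from root: _0 -> _1 -> _2 -> _3 -> P
Depth of P: 4 (number of edges from root)

Answer: 4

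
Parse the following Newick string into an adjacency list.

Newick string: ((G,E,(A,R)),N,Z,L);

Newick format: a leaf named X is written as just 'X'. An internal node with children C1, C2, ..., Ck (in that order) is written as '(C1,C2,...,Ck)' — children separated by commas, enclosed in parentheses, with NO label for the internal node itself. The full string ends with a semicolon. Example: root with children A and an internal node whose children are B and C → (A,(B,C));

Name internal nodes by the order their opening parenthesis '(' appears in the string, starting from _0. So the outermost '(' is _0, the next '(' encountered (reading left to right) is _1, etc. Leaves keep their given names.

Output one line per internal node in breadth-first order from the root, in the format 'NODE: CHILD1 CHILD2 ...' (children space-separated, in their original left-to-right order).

Input: ((G,E,(A,R)),N,Z,L);
Scanning left-to-right, naming '(' by encounter order:
  pos 0: '(' -> open internal node _0 (depth 1)
  pos 1: '(' -> open internal node _1 (depth 2)
  pos 6: '(' -> open internal node _2 (depth 3)
  pos 10: ')' -> close internal node _2 (now at depth 2)
  pos 11: ')' -> close internal node _1 (now at depth 1)
  pos 18: ')' -> close internal node _0 (now at depth 0)
Total internal nodes: 3
BFS adjacency from root:
  _0: _1 N Z L
  _1: G E _2
  _2: A R

Answer: _0: _1 N Z L
_1: G E _2
_2: A R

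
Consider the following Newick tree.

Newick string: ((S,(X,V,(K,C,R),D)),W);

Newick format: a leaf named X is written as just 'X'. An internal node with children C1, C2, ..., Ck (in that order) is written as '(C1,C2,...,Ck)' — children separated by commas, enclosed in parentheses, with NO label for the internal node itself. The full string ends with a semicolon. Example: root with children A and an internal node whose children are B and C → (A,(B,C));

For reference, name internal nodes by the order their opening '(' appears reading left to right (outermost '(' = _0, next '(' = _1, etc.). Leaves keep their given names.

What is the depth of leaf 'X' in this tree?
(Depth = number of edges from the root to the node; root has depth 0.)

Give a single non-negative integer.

Answer: 3

Derivation:
Newick: ((S,(X,V,(K,C,R),D)),W);
Naming internals by '(' encounter order: outermost '(' = _0, next = _1, ...
Query node: X
Path from root: _0 -> _1 -> _2 -> X
Depth of X: 3 (number of edges from root)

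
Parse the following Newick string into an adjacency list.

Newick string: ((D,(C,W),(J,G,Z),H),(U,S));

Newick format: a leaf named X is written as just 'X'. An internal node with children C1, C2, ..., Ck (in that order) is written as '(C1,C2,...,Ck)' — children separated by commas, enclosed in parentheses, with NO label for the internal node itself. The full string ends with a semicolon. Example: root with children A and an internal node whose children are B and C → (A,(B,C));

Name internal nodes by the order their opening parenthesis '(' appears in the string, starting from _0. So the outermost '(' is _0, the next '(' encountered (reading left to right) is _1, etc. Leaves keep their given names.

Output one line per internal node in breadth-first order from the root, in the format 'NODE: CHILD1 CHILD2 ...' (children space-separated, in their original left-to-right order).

Input: ((D,(C,W),(J,G,Z),H),(U,S));
Scanning left-to-right, naming '(' by encounter order:
  pos 0: '(' -> open internal node _0 (depth 1)
  pos 1: '(' -> open internal node _1 (depth 2)
  pos 4: '(' -> open internal node _2 (depth 3)
  pos 8: ')' -> close internal node _2 (now at depth 2)
  pos 10: '(' -> open internal node _3 (depth 3)
  pos 16: ')' -> close internal node _3 (now at depth 2)
  pos 19: ')' -> close internal node _1 (now at depth 1)
  pos 21: '(' -> open internal node _4 (depth 2)
  pos 25: ')' -> close internal node _4 (now at depth 1)
  pos 26: ')' -> close internal node _0 (now at depth 0)
Total internal nodes: 5
BFS adjacency from root:
  _0: _1 _4
  _1: D _2 _3 H
  _4: U S
  _2: C W
  _3: J G Z

Answer: _0: _1 _4
_1: D _2 _3 H
_4: U S
_2: C W
_3: J G Z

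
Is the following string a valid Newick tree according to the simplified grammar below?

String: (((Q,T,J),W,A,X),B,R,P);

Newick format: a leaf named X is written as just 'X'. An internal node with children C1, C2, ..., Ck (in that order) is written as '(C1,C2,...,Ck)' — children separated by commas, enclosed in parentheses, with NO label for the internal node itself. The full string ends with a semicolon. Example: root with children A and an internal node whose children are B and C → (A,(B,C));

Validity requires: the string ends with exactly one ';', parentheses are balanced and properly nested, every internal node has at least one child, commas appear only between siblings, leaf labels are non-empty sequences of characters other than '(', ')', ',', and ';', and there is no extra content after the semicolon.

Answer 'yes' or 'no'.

Answer: yes

Derivation:
Input: (((Q,T,J),W,A,X),B,R,P);
Paren balance: 3 '(' vs 3 ')' OK
Ends with single ';': True
Full parse: OK
Valid: True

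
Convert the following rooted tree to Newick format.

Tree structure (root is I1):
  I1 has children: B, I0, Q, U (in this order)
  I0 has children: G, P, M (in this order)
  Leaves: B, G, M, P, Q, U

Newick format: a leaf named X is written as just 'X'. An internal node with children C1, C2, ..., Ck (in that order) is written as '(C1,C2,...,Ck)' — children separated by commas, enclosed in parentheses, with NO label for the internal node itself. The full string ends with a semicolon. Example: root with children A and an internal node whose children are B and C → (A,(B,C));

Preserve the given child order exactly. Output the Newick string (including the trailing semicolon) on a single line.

internal I1 with children ['B', 'I0', 'Q', 'U']
  leaf 'B' → 'B'
  internal I0 with children ['G', 'P', 'M']
    leaf 'G' → 'G'
    leaf 'P' → 'P'
    leaf 'M' → 'M'
  → '(G,P,M)'
  leaf 'Q' → 'Q'
  leaf 'U' → 'U'
→ '(B,(G,P,M),Q,U)'
Final: (B,(G,P,M),Q,U);

Answer: (B,(G,P,M),Q,U);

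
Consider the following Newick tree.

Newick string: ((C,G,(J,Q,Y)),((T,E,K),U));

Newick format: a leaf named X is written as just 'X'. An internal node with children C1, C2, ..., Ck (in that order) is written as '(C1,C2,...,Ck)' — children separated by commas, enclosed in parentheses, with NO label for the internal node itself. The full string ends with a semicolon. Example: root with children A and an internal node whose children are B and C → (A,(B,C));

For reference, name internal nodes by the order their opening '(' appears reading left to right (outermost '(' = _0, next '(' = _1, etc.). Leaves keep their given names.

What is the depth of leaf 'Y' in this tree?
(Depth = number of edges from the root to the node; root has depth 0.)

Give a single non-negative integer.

Newick: ((C,G,(J,Q,Y)),((T,E,K),U));
Naming internals by '(' encounter order: outermost '(' = _0, next = _1, ...
Query node: Y
Path from root: _0 -> _1 -> _2 -> Y
Depth of Y: 3 (number of edges from root)

Answer: 3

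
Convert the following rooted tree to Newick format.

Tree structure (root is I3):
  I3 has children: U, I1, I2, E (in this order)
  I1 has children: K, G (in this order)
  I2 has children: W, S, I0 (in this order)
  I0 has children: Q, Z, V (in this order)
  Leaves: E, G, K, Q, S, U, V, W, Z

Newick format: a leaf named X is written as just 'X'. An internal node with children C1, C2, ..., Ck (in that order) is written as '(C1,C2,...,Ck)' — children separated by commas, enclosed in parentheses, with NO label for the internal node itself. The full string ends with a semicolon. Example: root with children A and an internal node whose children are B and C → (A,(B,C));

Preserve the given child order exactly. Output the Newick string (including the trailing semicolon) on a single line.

internal I3 with children ['U', 'I1', 'I2', 'E']
  leaf 'U' → 'U'
  internal I1 with children ['K', 'G']
    leaf 'K' → 'K'
    leaf 'G' → 'G'
  → '(K,G)'
  internal I2 with children ['W', 'S', 'I0']
    leaf 'W' → 'W'
    leaf 'S' → 'S'
    internal I0 with children ['Q', 'Z', 'V']
      leaf 'Q' → 'Q'
      leaf 'Z' → 'Z'
      leaf 'V' → 'V'
    → '(Q,Z,V)'
  → '(W,S,(Q,Z,V))'
  leaf 'E' → 'E'
→ '(U,(K,G),(W,S,(Q,Z,V)),E)'
Final: (U,(K,G),(W,S,(Q,Z,V)),E);

Answer: (U,(K,G),(W,S,(Q,Z,V)),E);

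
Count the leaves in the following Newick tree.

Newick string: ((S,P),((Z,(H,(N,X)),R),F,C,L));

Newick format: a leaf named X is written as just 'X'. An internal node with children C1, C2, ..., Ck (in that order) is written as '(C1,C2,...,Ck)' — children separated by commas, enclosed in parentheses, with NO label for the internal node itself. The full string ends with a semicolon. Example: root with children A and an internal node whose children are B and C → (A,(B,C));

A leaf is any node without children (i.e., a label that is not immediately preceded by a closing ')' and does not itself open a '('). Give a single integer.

Newick: ((S,P),((Z,(H,(N,X)),R),F,C,L));
Scan left-to-right; a leaf is any maximal label run not followed by '(':
  pos 2: leaf 'S' → count = 1
  pos 4: leaf 'P' → count = 2
  pos 9: leaf 'Z' → count = 3
  pos 12: leaf 'H' → count = 4
  pos 15: leaf 'N' → count = 5
  pos 17: leaf 'X' → count = 6
  pos 21: leaf 'R' → count = 7
  pos 24: leaf 'F' → count = 8
  pos 26: leaf 'C' → count = 9
  pos 28: leaf 'L' → count = 10
Total leaves: 10

Answer: 10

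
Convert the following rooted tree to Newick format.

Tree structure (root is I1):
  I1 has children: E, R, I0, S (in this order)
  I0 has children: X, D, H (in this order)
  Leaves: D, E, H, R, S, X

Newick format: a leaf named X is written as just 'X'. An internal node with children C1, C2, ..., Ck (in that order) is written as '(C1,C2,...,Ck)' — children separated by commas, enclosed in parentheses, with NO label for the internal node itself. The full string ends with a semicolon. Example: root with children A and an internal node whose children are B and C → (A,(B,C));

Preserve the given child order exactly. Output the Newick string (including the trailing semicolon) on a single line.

Answer: (E,R,(X,D,H),S);

Derivation:
internal I1 with children ['E', 'R', 'I0', 'S']
  leaf 'E' → 'E'
  leaf 'R' → 'R'
  internal I0 with children ['X', 'D', 'H']
    leaf 'X' → 'X'
    leaf 'D' → 'D'
    leaf 'H' → 'H'
  → '(X,D,H)'
  leaf 'S' → 'S'
→ '(E,R,(X,D,H),S)'
Final: (E,R,(X,D,H),S);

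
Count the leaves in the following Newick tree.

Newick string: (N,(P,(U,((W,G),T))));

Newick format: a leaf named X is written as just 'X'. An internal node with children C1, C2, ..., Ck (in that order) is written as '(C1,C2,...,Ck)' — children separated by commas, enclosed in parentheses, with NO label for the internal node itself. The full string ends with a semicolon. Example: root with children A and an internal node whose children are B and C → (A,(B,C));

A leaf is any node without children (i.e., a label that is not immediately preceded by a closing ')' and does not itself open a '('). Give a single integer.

Answer: 6

Derivation:
Newick: (N,(P,(U,((W,G),T))));
Scan left-to-right; a leaf is any maximal label run not followed by '(':
  pos 1: leaf 'N' → count = 1
  pos 4: leaf 'P' → count = 2
  pos 7: leaf 'U' → count = 3
  pos 11: leaf 'W' → count = 4
  pos 13: leaf 'G' → count = 5
  pos 16: leaf 'T' → count = 6
Total leaves: 6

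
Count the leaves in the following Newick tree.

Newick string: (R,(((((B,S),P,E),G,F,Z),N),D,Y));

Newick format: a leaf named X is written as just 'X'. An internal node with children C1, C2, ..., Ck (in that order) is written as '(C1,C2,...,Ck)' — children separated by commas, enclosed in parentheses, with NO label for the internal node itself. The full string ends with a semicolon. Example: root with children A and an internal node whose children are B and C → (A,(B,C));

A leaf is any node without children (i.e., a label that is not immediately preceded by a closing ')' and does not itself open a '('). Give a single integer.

Answer: 11

Derivation:
Newick: (R,(((((B,S),P,E),G,F,Z),N),D,Y));
Scan left-to-right; a leaf is any maximal label run not followed by '(':
  pos 1: leaf 'R' → count = 1
  pos 8: leaf 'B' → count = 2
  pos 10: leaf 'S' → count = 3
  pos 13: leaf 'P' → count = 4
  pos 15: leaf 'E' → count = 5
  pos 18: leaf 'G' → count = 6
  pos 20: leaf 'F' → count = 7
  pos 22: leaf 'Z' → count = 8
  pos 25: leaf 'N' → count = 9
  pos 28: leaf 'D' → count = 10
  pos 30: leaf 'Y' → count = 11
Total leaves: 11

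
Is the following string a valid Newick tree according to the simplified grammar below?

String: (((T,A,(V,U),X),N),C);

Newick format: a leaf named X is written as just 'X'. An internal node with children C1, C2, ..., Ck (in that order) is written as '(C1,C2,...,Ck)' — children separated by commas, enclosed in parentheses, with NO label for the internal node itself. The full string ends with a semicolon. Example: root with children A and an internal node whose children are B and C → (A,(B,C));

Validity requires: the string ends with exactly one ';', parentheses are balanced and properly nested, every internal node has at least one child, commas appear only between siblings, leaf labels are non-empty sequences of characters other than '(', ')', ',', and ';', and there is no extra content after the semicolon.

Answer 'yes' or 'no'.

Answer: yes

Derivation:
Input: (((T,A,(V,U),X),N),C);
Paren balance: 4 '(' vs 4 ')' OK
Ends with single ';': True
Full parse: OK
Valid: True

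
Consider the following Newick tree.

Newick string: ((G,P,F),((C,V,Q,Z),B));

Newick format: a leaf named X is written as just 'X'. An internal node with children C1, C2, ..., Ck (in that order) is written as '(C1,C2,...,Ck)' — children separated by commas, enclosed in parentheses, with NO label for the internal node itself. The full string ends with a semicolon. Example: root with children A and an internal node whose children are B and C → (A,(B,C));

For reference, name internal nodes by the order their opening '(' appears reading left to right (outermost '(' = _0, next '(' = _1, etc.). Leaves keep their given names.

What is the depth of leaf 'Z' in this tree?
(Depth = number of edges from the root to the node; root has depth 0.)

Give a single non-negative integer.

Newick: ((G,P,F),((C,V,Q,Z),B));
Naming internals by '(' encounter order: outermost '(' = _0, next = _1, ...
Query node: Z
Path from root: _0 -> _2 -> _3 -> Z
Depth of Z: 3 (number of edges from root)

Answer: 3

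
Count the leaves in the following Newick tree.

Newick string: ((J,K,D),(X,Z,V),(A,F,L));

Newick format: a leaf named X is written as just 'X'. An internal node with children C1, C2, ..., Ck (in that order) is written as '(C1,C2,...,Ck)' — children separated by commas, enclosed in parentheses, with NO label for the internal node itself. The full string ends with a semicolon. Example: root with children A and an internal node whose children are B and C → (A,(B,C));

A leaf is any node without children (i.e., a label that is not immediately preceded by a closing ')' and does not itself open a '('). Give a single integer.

Answer: 9

Derivation:
Newick: ((J,K,D),(X,Z,V),(A,F,L));
Scan left-to-right; a leaf is any maximal label run not followed by '(':
  pos 2: leaf 'J' → count = 1
  pos 4: leaf 'K' → count = 2
  pos 6: leaf 'D' → count = 3
  pos 10: leaf 'X' → count = 4
  pos 12: leaf 'Z' → count = 5
  pos 14: leaf 'V' → count = 6
  pos 18: leaf 'A' → count = 7
  pos 20: leaf 'F' → count = 8
  pos 22: leaf 'L' → count = 9
Total leaves: 9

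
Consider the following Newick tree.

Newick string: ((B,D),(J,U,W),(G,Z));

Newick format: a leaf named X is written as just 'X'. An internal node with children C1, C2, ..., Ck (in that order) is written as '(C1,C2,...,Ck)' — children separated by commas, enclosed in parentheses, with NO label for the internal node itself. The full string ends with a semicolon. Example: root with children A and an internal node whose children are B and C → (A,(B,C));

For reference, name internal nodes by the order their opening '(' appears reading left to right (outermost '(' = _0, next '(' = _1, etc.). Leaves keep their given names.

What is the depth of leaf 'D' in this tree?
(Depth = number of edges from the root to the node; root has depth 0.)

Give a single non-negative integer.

Newick: ((B,D),(J,U,W),(G,Z));
Naming internals by '(' encounter order: outermost '(' = _0, next = _1, ...
Query node: D
Path from root: _0 -> _1 -> D
Depth of D: 2 (number of edges from root)

Answer: 2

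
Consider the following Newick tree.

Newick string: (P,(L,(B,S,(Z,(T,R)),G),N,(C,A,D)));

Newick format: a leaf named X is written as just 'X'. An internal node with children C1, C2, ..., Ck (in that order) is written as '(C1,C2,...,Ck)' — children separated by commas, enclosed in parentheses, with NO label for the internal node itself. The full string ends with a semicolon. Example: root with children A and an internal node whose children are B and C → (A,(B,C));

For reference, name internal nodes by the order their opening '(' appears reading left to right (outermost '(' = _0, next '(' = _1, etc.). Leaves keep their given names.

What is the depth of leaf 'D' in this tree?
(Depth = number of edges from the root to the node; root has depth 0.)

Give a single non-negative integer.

Newick: (P,(L,(B,S,(Z,(T,R)),G),N,(C,A,D)));
Naming internals by '(' encounter order: outermost '(' = _0, next = _1, ...
Query node: D
Path from root: _0 -> _1 -> _5 -> D
Depth of D: 3 (number of edges from root)

Answer: 3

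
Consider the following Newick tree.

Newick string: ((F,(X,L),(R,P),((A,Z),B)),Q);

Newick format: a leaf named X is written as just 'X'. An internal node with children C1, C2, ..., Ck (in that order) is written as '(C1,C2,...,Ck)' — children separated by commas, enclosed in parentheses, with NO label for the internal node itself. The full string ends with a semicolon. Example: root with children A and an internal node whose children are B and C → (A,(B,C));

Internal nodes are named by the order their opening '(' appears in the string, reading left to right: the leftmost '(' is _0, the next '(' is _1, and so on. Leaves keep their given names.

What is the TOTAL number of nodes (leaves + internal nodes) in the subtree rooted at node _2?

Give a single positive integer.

Answer: 3

Derivation:
Newick: ((F,(X,L),(R,P),((A,Z),B)),Q);
Locate _2: it is the '(' at position 4 (the 3rd '(' reading left to right).
Query: subtree rooted at _2
_2: subtree_size = 1 + 2
  X: subtree_size = 1 + 0
  L: subtree_size = 1 + 0
Total subtree size of _2: 3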